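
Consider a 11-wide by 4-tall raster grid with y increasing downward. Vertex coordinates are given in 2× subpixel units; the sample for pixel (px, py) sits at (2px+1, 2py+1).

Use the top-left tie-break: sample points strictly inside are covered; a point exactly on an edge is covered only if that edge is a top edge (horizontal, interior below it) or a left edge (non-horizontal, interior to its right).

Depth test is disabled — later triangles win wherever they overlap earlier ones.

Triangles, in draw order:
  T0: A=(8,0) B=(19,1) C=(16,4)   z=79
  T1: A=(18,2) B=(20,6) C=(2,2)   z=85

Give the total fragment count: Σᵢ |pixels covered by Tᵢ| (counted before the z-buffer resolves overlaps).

T0:
  2·area = 36
  edge (8, 0)→(19, 1): d=(11,1) right/bottom  bias=-1
  edge (19, 1)→(16, 4): d=(-3,3) right/bottom  bias=-1
  edge (16, 4)→(8, 0): d=(-8,-4) top-left  bias=+0
    (5,0)@(11, 1): e=[8,24,4] → █
    (6,0)@(13, 1): e=[6,18,12] → █
    (7,0)@(15, 1): e=[4,12,20] → █
    (8,0)@(17, 1): e=[2,6,28] → █
    (9,0)@(19, 1): e=[0,0,36] → ·  [on edge]
    (5,1)@(11, 3): e=[30,18,-12] → ·
    (6,1)@(13, 3): e=[28,12,-4] → ·
    (7,1)@(15, 3): e=[26,6,4] → █
    (8,1)@(17, 3): e=[24,0,12] → ·  [on edge]
    (7,2)@(15, 5): e=[48,0,-12] → ·  [on edge]
    (6,3)@(13, 7): e=[72,0,-36] → ·  [on edge]
  covered (5 px):
    · · · · · █ █ █ █ · ·
    · · · · · · · █ · · ·
    · · · · · · · · · · ·
    · · · · · · · · · · ·
T1:
  2·area = 64
  edge (18, 2)→(20, 6): d=(2,4) right/bottom  bias=-1
  edge (20, 6)→(2, 2): d=(-18,-4) top-left  bias=+0
  edge (2, 2)→(18, 2): d=(16,0) top-left  bias=+0
    (3,1)@(7, 3): e=[46,2,16] → █
    (4,1)@(9, 3): e=[38,10,16] → █
    (5,1)@(11, 3): e=[30,18,16] → █
    (6,1)@(13, 3): e=[22,26,16] → █
    (7,1)@(15, 3): e=[14,34,16] → █
    (8,1)@(17, 3): e=[6,42,16] → █
    (9,1)@(19, 3): e=[-2,50,16] → ·
    (3,2)@(7, 5): e=[50,-34,48] → ·
    (4,2)@(9, 5): e=[42,-26,48] → ·
    (5,2)@(11, 5): e=[34,-18,48] → ·
    (6,2)@(13, 5): e=[26,-10,48] → ·
    (7,2)@(15, 5): e=[18,-2,48] → ·
  covered (8 px):
    · · · · · · · · · · ·
    · · · █ █ █ █ █ █ · ·
    · · · · · · · · █ █ ·
    · · · · · · · · · · ·

Answer: 13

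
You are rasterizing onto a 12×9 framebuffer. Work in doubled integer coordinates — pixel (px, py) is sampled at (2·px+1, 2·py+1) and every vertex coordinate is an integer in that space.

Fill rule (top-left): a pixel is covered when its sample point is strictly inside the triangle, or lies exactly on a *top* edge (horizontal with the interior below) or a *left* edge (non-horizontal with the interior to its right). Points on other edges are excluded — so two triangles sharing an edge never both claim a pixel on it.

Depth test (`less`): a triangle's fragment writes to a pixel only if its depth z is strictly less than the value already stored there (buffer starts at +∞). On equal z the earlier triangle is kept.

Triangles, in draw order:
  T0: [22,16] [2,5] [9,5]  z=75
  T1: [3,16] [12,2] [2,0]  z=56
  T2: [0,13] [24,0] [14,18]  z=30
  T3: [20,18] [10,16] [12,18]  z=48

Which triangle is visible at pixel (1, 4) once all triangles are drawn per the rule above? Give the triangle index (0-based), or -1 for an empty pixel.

T0:
  2·area = 77
  edge (22, 16)→(2, 5): d=(-20,-11) top-left  bias=+0
  edge (2, 5)→(9, 5): d=(7,0) top-left  bias=+0
  edge (9, 5)→(22, 16): d=(13,11) right/bottom  bias=-1
    (0,2)@(1, 5): e=[-11,0,88] → .  [on edge]
    (1,2)@(3, 5): e=[11,0,66] → X  [on edge]
    (2,2)@(5, 5): e=[33,0,44] → X  [on edge]
    (3,2)@(7, 5): e=[55,0,22] → X  [on edge]
    (4,2)@(9, 5): e=[77,0,0] → .  [on edge]
    (5,2)@(11, 5): e=[99,0,-22] → .  [on edge]
    (6,2)@(13, 5): e=[121,0,-44] → .  [on edge]
    (7,2)@(15, 5): e=[143,0,-66] → .  [on edge]
    (8,2)@(17, 5): e=[165,0,-88] → .  [on edge]
    (9,2)@(19, 5): e=[187,0,-110] → .  [on edge]
    (10,2)@(21, 5): e=[209,0,-132] → .  [on edge]
    (11,2)@(23, 5): e=[231,0,-154] → .  [on edge]
  covered (11 px):
    . . . . . . . . . . . .
    . . . . . . . . . . . .
    . X X X . . . . . . . .
    . . . X X X . . . . . .
    . . . . . X X . . . . .
    . . . . . . X X . . . .
    . . . . . . . . X . . .
    . . . . . . . . . . . .
    . . . . . . . . . . . .
T1:
  2·area = 158  (B↔C swapped to make it positive)
  edge (3, 16)→(2, 0): d=(-1,-16) top-left  bias=+0
  edge (2, 0)→(12, 2): d=(10,2) right/bottom  bias=-1
  edge (12, 2)→(3, 16): d=(-9,14) right/bottom  bias=-1
    (1,0)@(3, 1): e=[15,8,135] → X
    (2,0)@(5, 1): e=[47,4,107] → X
    (3,0)@(7, 1): e=[79,0,79] → .  [on edge]
    (1,1)@(3, 3): e=[13,28,117] → X
    (3,1)@(7, 3): e=[77,20,61] → X
    (4,1)@(9, 3): e=[109,16,33] → X
    (5,1)@(11, 3): e=[141,12,5] → X
    (6,1)@(13, 3): e=[173,8,-23] → .
    (8,1)@(17, 3): e=[237,0,-79] → .  [on edge]
    (1,2)@(3, 5): e=[11,48,99] → X
    (5,2)@(11, 5): e=[139,32,-13] → .
    (1,3)@(3, 7): e=[9,68,81] → X
  covered (21 px):
    . X X . . . . . . . . .
    . X X X X X . . . . . .
    . X X X X . . . . . . .
    . X X X . . . . . . . .
    . X X X . . . . . . . .
    . X X . . . . . . . . .
    . X . . . . . . . . . .
    . X . . . . . . . . . .
    . . . . . . . . . . . .
T2:
  2·area = 302
  edge (0, 13)→(24, 0): d=(24,-13) top-left  bias=+0
  edge (24, 0)→(14, 18): d=(-10,18) right/bottom  bias=-1
  edge (14, 18)→(0, 13): d=(-14,-5) top-left  bias=+0
    (11,0)@(23, 1): e=[11,8,283] → X
    (9,1)@(19, 3): e=[7,60,235] → X
    (10,1)@(21, 3): e=[33,24,245] → X
    (11,1)@(23, 3): e=[59,-12,255] → .
    (7,2)@(15, 5): e=[3,112,187] → X
    (8,2)@(17, 5): e=[29,76,197] → X
    (11,2)@(23, 5): e=[107,-32,227] → .
    (6,3)@(13, 7): e=[25,128,149] → X
    (10,3)@(21, 7): e=[129,-16,189] → .
    (4,4)@(9, 9): e=[21,180,101] → X
    (5,4)@(11, 9): e=[47,144,111] → X
    (9,4)@(19, 9): e=[151,0,151] → .  [on edge]
  covered (37 px):
    . . . . . . . . . . . X
    . . . . . . . . . X X .
    . . . . . . . X X X X .
    . . . . . . X X X X . .
    . . . . X X X X X . . .
    . . X X X X X X X . . .
    X X X X X X X X . . . .
    . . . X X X X X . . . .
    . . . . . . X . . . . .
T3:
  2·area = 16  (B↔C swapped to make it positive)
  edge (20, 18)→(12, 18): d=(-8,0) right/bottom  bias=-1
  edge (12, 18)→(10, 16): d=(-2,-2) top-left  bias=+0
  edge (10, 16)→(20, 18): d=(10,2) right/bottom  bias=-1
    (0,3)@(1, 7): e=[88,0,-72] → .  [on edge]
    (1,4)@(3, 9): e=[72,0,-56] → .  [on edge]
    (2,5)@(5, 11): e=[56,0,-40] → .  [on edge]
    (3,6)@(7, 13): e=[40,0,-24] → .  [on edge]
    (2,7)@(5, 15): e=[24,-8,0] → .  [on edge]
    (4,7)@(9, 15): e=[24,0,-8] → .  [on edge]
    (5,8)@(11, 17): e=[8,0,8] → X  [on edge]
    (6,8)@(13, 17): e=[8,4,4] → X
    (7,8)@(15, 17): e=[8,8,0] → .  [on edge]
  covered (2 px):
    . . . . . . . . . . . .
    . . . . . . . . . . . .
    . . . . . . . . . . . .
    . . . . . . . . . . . .
    . . . . . . . . . . . .
    . . . . . . . . . . . .
    . . . . . . . . . . . .
    . . . . . . . . . . . .
    . . . . . X X . . . . .

Z-buffer (winner per pixel, '.' = empty):
  . 1 1 . . . . . . . . 2
  . 1 1 1 1 1 . . . 2 2 .
  . 1 1 1 1 . . 2 2 2 2 .
  . 1 1 1 0 0 2 2 2 2 . .
  . 1 1 1 2 2 2 2 2 . . .
  . 1 2 2 2 2 2 2 2 . . .
  2 2 2 2 2 2 2 2 0 . . .
  . 1 . 2 2 2 2 2 . . . .
  . . . . . 3 2 . . . . .

Answer: 1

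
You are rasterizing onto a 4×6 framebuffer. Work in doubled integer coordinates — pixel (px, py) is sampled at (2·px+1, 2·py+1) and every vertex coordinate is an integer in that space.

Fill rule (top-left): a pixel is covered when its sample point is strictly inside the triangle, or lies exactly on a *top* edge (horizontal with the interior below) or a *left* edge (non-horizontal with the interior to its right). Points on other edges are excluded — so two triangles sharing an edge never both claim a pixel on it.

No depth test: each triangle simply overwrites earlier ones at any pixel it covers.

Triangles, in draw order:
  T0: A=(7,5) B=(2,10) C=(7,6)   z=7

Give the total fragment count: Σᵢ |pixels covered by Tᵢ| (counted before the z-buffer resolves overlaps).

T0:
  2·area = 5  (B↔C swapped to make it positive)
  edge (7, 5)→(7, 6): d=(0,1) right/bottom  bias=-1
  edge (7, 6)→(2, 10): d=(-5,4) right/bottom  bias=-1
  edge (2, 10)→(7, 5): d=(5,-5) top-left  bias=+0
    (3,0)@(7, 1): e=[0,25,-20] → ·  [on edge]
    (3,1)@(7, 3): e=[0,15,-10] → ·  [on edge]
    (3,2)@(7, 5): e=[0,5,0] → ·  [on edge]
    (2,3)@(5, 7): e=[2,3,0] → #  [on edge]
    (3,3)@(7, 7): e=[0,-5,10] → ·  [on edge]
    (1,4)@(3, 9): e=[4,1,0] → #  [on edge]
    (2,4)@(5, 9): e=[2,-7,10] → ·
    (3,4)@(7, 9): e=[0,-15,20] → ·  [on edge]
    (0,5)@(1, 11): e=[6,-1,0] → ·  [on edge]
    (1,5)@(3, 11): e=[4,-9,10] → ·
    (3,5)@(7, 11): e=[0,-25,30] → ·  [on edge]
  covered (2 px):
    · · · ·
    · · · ·
    · · · ·
    · · # ·
    · # · ·
    · · · ·

Answer: 2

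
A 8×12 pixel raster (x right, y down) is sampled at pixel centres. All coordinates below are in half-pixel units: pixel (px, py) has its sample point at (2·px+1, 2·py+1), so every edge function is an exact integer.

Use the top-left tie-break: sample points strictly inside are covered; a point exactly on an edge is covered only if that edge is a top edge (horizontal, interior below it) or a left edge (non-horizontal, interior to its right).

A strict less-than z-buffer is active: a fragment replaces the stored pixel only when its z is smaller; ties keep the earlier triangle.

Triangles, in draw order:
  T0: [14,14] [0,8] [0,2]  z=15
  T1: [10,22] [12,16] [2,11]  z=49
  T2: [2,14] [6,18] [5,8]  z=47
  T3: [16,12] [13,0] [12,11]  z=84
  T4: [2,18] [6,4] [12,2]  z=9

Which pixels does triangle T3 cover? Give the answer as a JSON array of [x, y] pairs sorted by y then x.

T0:
  2·area = 84
  edge (14, 14)→(0, 8): d=(-14,-6) top-left  bias=+0
  edge (0, 8)→(0, 2): d=(0,-6) top-left  bias=+0
  edge (0, 2)→(14, 14): d=(14,12) right/bottom  bias=-1
    (0,1)@(1, 3): e=[76,6,2] → #
    (1,1)@(3, 3): e=[88,18,-22] → ·
    (0,2)@(1, 5): e=[48,6,30] → #
    (1,2)@(3, 5): e=[60,18,6] → #
    (2,2)@(5, 5): e=[72,30,-18] → ·
    (0,3)@(1, 7): e=[20,6,58] → #
    (2,3)@(5, 7): e=[44,30,10] → #
    (3,3)@(7, 7): e=[56,42,-14] → ·
    (0,4)@(1, 9): e=[-8,6,86] → ·
    (1,4)@(3, 9): e=[4,18,62] → #
    (3,4)@(7, 9): e=[28,42,14] → #
    (4,4)@(9, 9): e=[40,54,-10] → ·
    (3,5)@(7, 11): e=[0,42,42] → #  [on edge]
  covered (11 px):
    · · · · · · · ·
    # · · · · · · ·
    # # · · · · · ·
    # # # · · · · ·
    · # # # · · · ·
    · · · # # · · ·
    · · · · · · · ·
    · · · · · · · ·
    · · · · · · · ·
    · · · · · · · ·
    · · · · · · · ·
    · · · · · · · ·
T1:
  2·area = 70  (B↔C swapped to make it positive)
  edge (10, 22)→(2, 11): d=(-8,-11) top-left  bias=+0
  edge (2, 11)→(12, 16): d=(10,5) right/bottom  bias=-1
  edge (12, 16)→(10, 22): d=(-2,6) right/bottom  bias=-1
    (7,3)@(15, 7): e=[175,-105,0] → ·  [on edge]
    (2,6)@(5, 13): e=[17,5,48] → #
    (3,6)@(7, 13): e=[39,-5,36] → ·
    (6,6)@(13, 13): e=[105,-35,0] → ·  [on edge]
    (2,7)@(5, 15): e=[1,25,44] → #
    (3,7)@(7, 15): e=[23,15,32] → #
    (4,7)@(9, 15): e=[45,5,20] → #
    (5,7)@(11, 15): e=[67,-5,8] → ·
    (2,8)@(5, 17): e=[-15,45,40] → ·
    (3,8)@(7, 17): e=[7,35,28] → #
    (5,8)@(11, 17): e=[51,15,4] → #
    (6,8)@(13, 17): e=[73,5,-8] → ·
    (5,9)@(11, 19): e=[35,35,0] → ·  [on edge]
  covered (8 px):
    · · · · · · · ·
    · · · · · · · ·
    · · · · · · · ·
    · · · · · · · ·
    · · · · · · · ·
    · · · · · · · ·
    · · # · · · · ·
    · · # # # · · ·
    · · · # # # · ·
    · · · · # · · ·
    · · · · · · · ·
    · · · · · · · ·
T2:
  2·area = 36  (B↔C swapped to make it positive)
  edge (2, 14)→(5, 8): d=(3,-6) top-left  bias=+0
  edge (5, 8)→(6, 18): d=(1,10) right/bottom  bias=-1
  edge (6, 18)→(2, 14): d=(-4,-4) top-left  bias=+0
    (2,4)@(5, 9): e=[3,1,32] → #
    (3,4)@(7, 9): e=[15,-19,40] → ·
    (2,5)@(5, 11): e=[9,3,24] → #
    (3,5)@(7, 11): e=[21,-17,32] → ·
    (0,6)@(1, 13): e=[-9,45,0] → ·  [on edge]
    (1,6)@(3, 13): e=[3,25,8] → #
    (3,6)@(7, 13): e=[27,-15,24] → ·
    (1,7)@(3, 15): e=[9,27,0] → #  [on edge]
    (3,7)@(7, 15): e=[33,-13,16] → ·
    (1,8)@(3, 17): e=[15,29,-8] → ·
    (2,8)@(5, 17): e=[27,9,0] → #  [on edge]
    (3,8)@(7, 17): e=[39,-11,8] → ·
    (3,9)@(7, 19): e=[45,-9,0] → ·  [on edge]
    (4,10)@(9, 21): e=[63,-27,0] → ·  [on edge]
    (5,11)@(11, 23): e=[81,-45,0] → ·  [on edge]
  covered (7 px):
    · · · · · · · ·
    · · · · · · · ·
    · · · · · · · ·
    · · · · · · · ·
    · · # · · · · ·
    · · # · · · · ·
    · # # · · · · ·
    · # # · · · · ·
    · · # · · · · ·
    · · · · · · · ·
    · · · · · · · ·
    · · · · · · · ·
T3:
  2·area = 45  (B↔C swapped to make it positive)
  edge (16, 12)→(12, 11): d=(-4,-1) top-left  bias=+0
  edge (12, 11)→(13, 0): d=(1,-11) top-left  bias=+0
  edge (13, 0)→(16, 12): d=(3,12) right/bottom  bias=-1
    (6,0)@(13, 1): e=[41,1,3] → #
    (7,0)@(15, 1): e=[43,23,-21] → ·
    (6,1)@(13, 3): e=[33,3,9] → #
    (7,1)@(15, 3): e=[35,25,-15] → ·
    (6,2)@(13, 5): e=[25,5,15] → #
    (7,2)@(15, 5): e=[27,27,-9] → ·
    (6,3)@(13, 7): e=[17,7,21] → #
    (7,3)@(15, 7): e=[19,29,-3] → ·
    (6,4)@(13, 9): e=[9,9,27] → #
    (7,4)@(15, 9): e=[11,31,3] → #
    (6,5)@(13, 11): e=[1,11,33] → #
    (6,6)@(13, 13): e=[-7,13,39] → ·
  covered (8 px):
    · · · · · · # ·
    · · · · · · # ·
    · · · · · · # ·
    · · · · · · # ·
    · · · · · · # #
    · · · · · · # #
    · · · · · · · ·
    · · · · · · · ·
    · · · · · · · ·
    · · · · · · · ·
    · · · · · · · ·
    · · · · · · · ·
T4:
  2·area = 76
  edge (2, 18)→(6, 4): d=(4,-14) top-left  bias=+0
  edge (6, 4)→(12, 2): d=(6,-2) top-left  bias=+0
  edge (12, 2)→(2, 18): d=(-10,16) right/bottom  bias=-1
    (7,0)@(15, 1): e=[114,0,-38] → ·  [on edge]
    (4,1)@(9, 3): e=[38,0,38] → #  [on edge]
    (5,1)@(11, 3): e=[66,4,6] → #
    (6,1)@(13, 3): e=[94,8,-26] → ·
    (1,2)@(3, 5): e=[-38,0,114] → ·  [on edge]
    (3,2)@(7, 5): e=[18,8,50] → #
    (5,2)@(11, 5): e=[74,16,-14] → ·
    (3,3)@(7, 7): e=[26,20,30] → #
    (4,3)@(9, 7): e=[54,24,-2] → ·
    (2,4)@(5, 9): e=[6,28,42] → #
    (4,4)@(9, 9): e=[62,36,-22] → ·
    (2,5)@(5, 11): e=[14,40,22] → #
  covered (10 px):
    · · · · · · · ·
    · · · · # # · ·
    · · · # # · · ·
    · · · # · · · ·
    · · # # · · · ·
    · · # · · · · ·
    · · # · · · · ·
    · # · · · · · ·
    · · · · · · · ·
    · · · · · · · ·
    · · · · · · · ·
    · · · · · · · ·

Answer: [[6,0],[6,1],[6,2],[6,3],[6,4],[7,4],[6,5],[7,5]]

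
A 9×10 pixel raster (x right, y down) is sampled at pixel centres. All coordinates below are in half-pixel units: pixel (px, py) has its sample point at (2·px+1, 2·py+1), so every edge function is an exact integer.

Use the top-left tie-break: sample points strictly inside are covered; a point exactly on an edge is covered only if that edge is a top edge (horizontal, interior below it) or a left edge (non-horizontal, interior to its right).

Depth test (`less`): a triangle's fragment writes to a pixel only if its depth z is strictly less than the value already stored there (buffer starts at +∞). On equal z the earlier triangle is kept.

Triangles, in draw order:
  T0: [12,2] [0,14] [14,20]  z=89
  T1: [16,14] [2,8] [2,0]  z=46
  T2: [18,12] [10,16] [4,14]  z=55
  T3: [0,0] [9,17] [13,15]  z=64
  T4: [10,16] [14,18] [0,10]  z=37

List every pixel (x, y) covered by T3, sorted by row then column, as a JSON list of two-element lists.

T0:
  2·area = 240  (B↔C swapped to make it positive)
  edge (12, 2)→(14, 20): d=(2,18) right/bottom  bias=-1
  edge (14, 20)→(0, 14): d=(-14,-6) top-left  bias=+0
  edge (0, 14)→(12, 2): d=(12,-12) top-left  bias=+0
    (6,0)@(13, 1): e=[-20,260,0] → ·  [on edge]
    (5,1)@(11, 3): e=[20,220,0] → █  [on edge]
    (6,1)@(13, 3): e=[-16,232,24] → ·
    (4,2)@(9, 5): e=[60,180,0] → █  [on edge]
    (6,2)@(13, 5): e=[-12,204,48] → ·
    (3,3)@(7, 7): e=[100,140,0] → █  [on edge]
    (6,3)@(13, 7): e=[-8,176,72] → ·
    (2,4)@(5, 9): e=[140,100,0] → █  [on edge]
    (6,4)@(13, 9): e=[-4,148,96] → ·
    (1,5)@(3, 11): e=[180,60,0] → █  [on edge]
    (6,5)@(13, 11): e=[0,120,120] → ·  [on edge]
    (0,6)@(1, 13): e=[220,20,0] → █  [on edge]
    (3,8)@(7, 17): e=[120,0,120] → █  [on edge]
  covered (33 px):
    · · · · · · · · ·
    · · · · · █ · · ·
    · · · · █ █ · · ·
    · · · █ █ █ · · ·
    · · █ █ █ █ · · ·
    · █ █ █ █ █ · · ·
    █ █ █ █ █ █ █ · ·
    · █ █ █ █ █ █ · ·
    · · · █ █ █ █ · ·
    · · · · · · █ · ·
T1:
  2·area = 112
  edge (16, 14)→(2, 8): d=(-14,-6) top-left  bias=+0
  edge (2, 8)→(2, 0): d=(0,-8) top-left  bias=+0
  edge (2, 0)→(16, 14): d=(14,14) right/bottom  bias=-1
    (1,0)@(3, 1): e=[104,8,0] → ·  [on edge]
    (1,1)@(3, 3): e=[76,8,28] → █
    (2,1)@(5, 3): e=[88,24,0] → ·  [on edge]
    (1,2)@(3, 5): e=[48,8,56] → █
    (2,2)@(5, 5): e=[60,24,28] → █
    (3,2)@(7, 5): e=[72,40,0] → ·  [on edge]
    (1,3)@(3, 7): e=[20,8,84] → █
    (3,3)@(7, 7): e=[44,40,28] → █
    (4,3)@(9, 7): e=[56,56,0] → ·  [on edge]
    (1,4)@(3, 9): e=[-8,8,112] → ·
    (2,4)@(5, 9): e=[4,24,84] → █
    (4,4)@(9, 9): e=[28,56,28] → █
    (5,4)@(11, 9): e=[40,72,0] → ·  [on edge]
    (4,5)@(9, 11): e=[0,56,56] → █  [on edge]
    (6,5)@(13, 11): e=[24,88,0] → ·  [on edge]
    (7,6)@(15, 13): e=[8,104,0] → ·  [on edge]
    (8,7)@(17, 15): e=[-8,120,0] → ·  [on edge]
  covered (11 px):
    · · · · · · · · ·
    · █ · · · · · · ·
    · █ █ · · · · · ·
    · █ █ █ · · · · ·
    · · █ █ █ · · · ·
    · · · · █ █ · · ·
    · · · · · · · · ·
    · · · · · · · · ·
    · · · · · · · · ·
    · · · · · · · · ·
T2:
  2·area = 40
  edge (18, 12)→(10, 16): d=(-8,4) right/bottom  bias=-1
  edge (10, 16)→(4, 14): d=(-6,-2) top-left  bias=+0
  edge (4, 14)→(18, 12): d=(14,-2) top-left  bias=+0
    (0,6)@(1, 13): e=[60,0,-20] → ·  [on edge]
    (5,6)@(11, 13): e=[20,20,0] → █  [on edge]
    (6,6)@(13, 13): e=[12,24,4] → █
    (7,6)@(15, 13): e=[4,28,8] → █
    (8,6)@(17, 13): e=[-4,32,12] → ·
    (3,7)@(7, 15): e=[20,0,20] → █  [on edge]
    (4,7)@(9, 15): e=[12,4,24] → █
    (6,7)@(13, 15): e=[-4,12,32] → ·
    (7,7)@(15, 15): e=[-12,16,36] → ·
    (3,8)@(7, 17): e=[4,-12,48] → ·
    (4,8)@(9, 17): e=[-4,-8,52] → ·
    (5,8)@(11, 17): e=[-12,-4,56] → ·
    (6,8)@(13, 17): e=[-20,0,60] → ·  [on edge]
  covered (6 px):
    · · · · · · · · ·
    · · · · · · · · ·
    · · · · · · · · ·
    · · · · · · · · ·
    · · · · · · · · ·
    · · · · · · · · ·
    · · · · · █ █ █ ·
    · · · █ █ █ · · ·
    · · · · · · · · ·
    · · · · · · · · ·
T3:
  2·area = 86  (B↔C swapped to make it positive)
  edge (0, 0)→(13, 15): d=(13,15) right/bottom  bias=-1
  edge (13, 15)→(9, 17): d=(-4,2) right/bottom  bias=-1
  edge (9, 17)→(0, 0): d=(-9,-17) top-left  bias=+0
    (1,2)@(3, 5): e=[20,60,6] → █
    (2,2)@(5, 5): e=[-10,56,40] → ·
    (1,3)@(3, 7): e=[46,52,-12] → ·
    (2,3)@(5, 7): e=[16,48,22] → █
    (3,3)@(7, 7): e=[-14,44,56] → ·
    (2,4)@(5, 9): e=[42,40,4] → █
    (3,4)@(7, 9): e=[12,36,38] → █
    (4,4)@(9, 9): e=[-18,32,72] → ·
    (2,5)@(5, 11): e=[68,32,-14] → ·
    (3,5)@(7, 11): e=[38,28,20] → █
    (4,5)@(9, 11): e=[8,24,54] → █
    (5,5)@(11, 11): e=[-22,20,88] → ·
    (8,6)@(17, 13): e=[-86,0,172] → ·  [on edge]
    (6,7)@(13, 15): e=[0,0,86] → ·  [on edge]
    (4,8)@(9, 17): e=[86,0,0] → ·  [on edge]
    (2,9)@(5, 19): e=[172,0,-86] → ·  [on edge]
  covered (11 px):
    · · · · · · · · ·
    · · · · · · · · ·
    · █ · · · · · · ·
    · · █ · · · · · ·
    · · █ █ · · · · ·
    · · · █ █ · · · ·
    · · · █ █ █ · · ·
    · · · · █ █ · · ·
    · · · · · · · · ·
    · · · · · · · · ·
T4:
  2·area = 4  (B↔C swapped to make it positive)
  edge (10, 16)→(0, 10): d=(-10,-6) top-left  bias=+0
  edge (0, 10)→(14, 18): d=(14,8) right/bottom  bias=-1
  edge (14, 18)→(10, 16): d=(-4,-2) top-left  bias=+0
    (2,6)@(5, 13): e=[0,2,2] → █  [on edge]
    (3,6)@(7, 13): e=[12,-14,6] → ·
    (2,7)@(5, 15): e=[-20,30,-6] → ·
    (7,9)@(15, 19): e=[0,6,-2] → ·  [on edge]
  covered (1 px):
    · · · · · · · · ·
    · · · · · · · · ·
    · · · · · · · · ·
    · · · · · · · · ·
    · · · · · · · · ·
    · · · · · · · · ·
    · · █ · · · · · ·
    · · · · · · · · ·
    · · · · · · · · ·
    · · · · · · · · ·

Answer: [[1,2],[2,3],[2,4],[3,4],[3,5],[4,5],[3,6],[4,6],[5,6],[4,7],[5,7]]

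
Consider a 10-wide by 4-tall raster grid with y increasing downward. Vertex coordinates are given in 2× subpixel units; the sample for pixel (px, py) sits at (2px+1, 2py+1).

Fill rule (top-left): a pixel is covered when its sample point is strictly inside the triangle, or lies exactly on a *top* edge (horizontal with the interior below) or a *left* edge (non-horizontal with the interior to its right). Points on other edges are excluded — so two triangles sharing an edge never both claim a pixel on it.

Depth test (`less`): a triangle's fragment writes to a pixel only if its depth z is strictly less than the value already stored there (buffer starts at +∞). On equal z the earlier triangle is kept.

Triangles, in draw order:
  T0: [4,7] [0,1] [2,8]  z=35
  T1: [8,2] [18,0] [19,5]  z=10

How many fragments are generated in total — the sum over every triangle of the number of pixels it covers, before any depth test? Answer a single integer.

T0:
  2·area = 16  (B↔C swapped to make it positive)
  edge (4, 7)→(2, 8): d=(-2,1) right/bottom  bias=-1
  edge (2, 8)→(0, 1): d=(-2,-7) top-left  bias=+0
  edge (0, 1)→(4, 7): d=(4,6) right/bottom  bias=-1
    (0,1)@(1, 3): e=[11,3,2] → █
    (1,1)@(3, 3): e=[9,17,-10] → ·
    (0,2)@(1, 5): e=[7,-1,10] → ·
    (1,3)@(3, 7): e=[1,9,6] → █
    (2,3)@(5, 7): e=[-1,23,-6] → ·
  covered (2 px):
    · · · · · · · · · ·
    █ · · · · · · · · ·
    · · · · · · · · · ·
    · █ · · · · · · · ·
T1:
  2·area = 52
  edge (8, 2)→(18, 0): d=(10,-2) top-left  bias=+0
  edge (18, 0)→(19, 5): d=(1,5) right/bottom  bias=-1
  edge (19, 5)→(8, 2): d=(-11,-3) top-left  bias=+0
    (6,0)@(13, 1): e=[0,26,26] → █  [on edge]
    (7,0)@(15, 1): e=[4,16,32] → █
    (8,0)@(17, 1): e=[8,6,38] → █
    (9,0)@(19, 1): e=[12,-4,44] → ·
    (1,1)@(3, 3): e=[0,78,-26] → ·  [on edge]
    (6,1)@(13, 3): e=[20,28,4] → █
    (9,1)@(19, 3): e=[32,-2,22] → ·
    (6,2)@(13, 5): e=[40,30,-18] → ·
    (7,2)@(15, 5): e=[44,20,-12] → ·
    (8,2)@(17, 5): e=[48,10,-6] → ·
    (9,2)@(19, 5): e=[52,0,0] → ·  [on edge]
  covered (6 px):
    · · · · · · █ █ █ ·
    · · · · · · █ █ █ ·
    · · · · · · · · · ·
    · · · · · · · · · ·

Result: 8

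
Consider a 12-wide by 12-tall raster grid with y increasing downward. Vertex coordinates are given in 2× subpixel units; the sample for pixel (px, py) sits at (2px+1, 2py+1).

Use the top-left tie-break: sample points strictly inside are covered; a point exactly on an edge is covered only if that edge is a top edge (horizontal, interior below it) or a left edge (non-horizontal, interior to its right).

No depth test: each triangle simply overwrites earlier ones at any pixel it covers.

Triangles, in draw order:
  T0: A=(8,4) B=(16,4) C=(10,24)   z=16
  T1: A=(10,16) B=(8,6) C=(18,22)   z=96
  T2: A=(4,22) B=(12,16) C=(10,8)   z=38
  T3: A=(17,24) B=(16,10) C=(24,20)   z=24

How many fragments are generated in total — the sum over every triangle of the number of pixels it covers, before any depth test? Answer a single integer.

T0:
  2·area = 160
  edge (8, 4)→(16, 4): d=(8,0) top-left  bias=+0
  edge (16, 4)→(10, 24): d=(-6,20) right/bottom  bias=-1
  edge (10, 24)→(8, 4): d=(-2,-20) top-left  bias=+0
    (4,2)@(9, 5): e=[8,134,18] → █
    (5,2)@(11, 5): e=[8,94,58] → █
    (6,2)@(13, 5): e=[8,54,98] → █
    (7,2)@(15, 5): e=[8,14,138] → █
    (8,2)@(17, 5): e=[8,-26,178] → ·
    (4,3)@(9, 7): e=[24,122,14] → █
    (8,3)@(17, 7): e=[24,-38,174] → ·
    (4,4)@(9, 9): e=[40,110,10] → █
    (7,4)@(15, 9): e=[40,-10,130] → ·
    (4,5)@(9, 11): e=[56,98,6] → █
    (7,5)@(15, 11): e=[56,-22,126] → ·
    (4,6)@(9, 13): e=[72,86,2] → █
  covered (20 px):
    · · · · · · · · · · · ·
    · · · · · · · · · · · ·
    · · · · █ █ █ █ · · · ·
    · · · · █ █ █ █ · · · ·
    · · · · █ █ █ · · · · ·
    · · · · █ █ █ · · · · ·
    · · · · █ █ █ · · · · ·
    · · · · · █ · · · · · ·
    · · · · · █ · · · · · ·
    · · · · · █ · · · · · ·
    · · · · · · · · · · · ·
    · · · · · · · · · · · ·
T1:
  2·area = 68
  edge (10, 16)→(8, 6): d=(-2,-10) top-left  bias=+0
  edge (8, 6)→(18, 22): d=(10,16) right/bottom  bias=-1
  edge (18, 22)→(10, 16): d=(-8,-6) top-left  bias=+0
    (3,0)@(7, 1): e=[0,-34,102] → ·  [on edge]
    (4,4)@(9, 9): e=[4,14,50] → █
    (5,4)@(11, 9): e=[24,-18,62] → ·
    (4,5)@(9, 11): e=[0,34,34] → █  [on edge]
    (5,5)@(11, 11): e=[20,2,46] → █
    (6,5)@(13, 11): e=[40,-30,58] → ·
    (4,6)@(9, 13): e=[-4,54,18] → ·
    (5,6)@(11, 13): e=[16,22,30] → █
    (6,6)@(13, 13): e=[36,-10,42] → ·
    (5,7)@(11, 15): e=[12,42,14] → █
    (6,7)@(13, 15): e=[32,10,26] → █
    (7,7)@(15, 15): e=[52,-22,38] → ·
    (5,10)@(11, 21): e=[0,102,-34] → ·  [on edge]
  covered (9 px):
    · · · · · · · · · · · ·
    · · · · · · · · · · · ·
    · · · · · · · · · · · ·
    · · · · · · · · · · · ·
    · · · · █ · · · · · · ·
    · · · · █ █ · · · · · ·
    · · · · · █ · · · · · ·
    · · · · · █ █ · · · · ·
    · · · · · · █ · · · · ·
    · · · · · · · █ · · · ·
    · · · · · · · · █ · · ·
    · · · · · · · · · · · ·
T2:
  2·area = 76  (B↔C swapped to make it positive)
  edge (4, 22)→(10, 8): d=(6,-14) top-left  bias=+0
  edge (10, 8)→(12, 16): d=(2,8) right/bottom  bias=-1
  edge (12, 16)→(4, 22): d=(-8,6) right/bottom  bias=-1
    (6,0)@(13, 1): e=[0,-38,114] → ·  [on edge]
    (4,5)@(9, 11): e=[4,14,58] → █
    (5,5)@(11, 11): e=[32,-2,46] → ·
    (4,6)@(9, 13): e=[16,18,42] → █
    (5,6)@(11, 13): e=[44,2,30] → █
    (6,6)@(13, 13): e=[72,-14,18] → ·
    (3,7)@(7, 15): e=[0,38,38] → █  [on edge]
    (6,7)@(13, 15): e=[84,-10,2] → ·
    (3,8)@(7, 17): e=[12,42,22] → █
    (5,8)@(11, 17): e=[68,10,-2] → ·
    (3,9)@(7, 19): e=[24,46,6] → █
    (4,9)@(9, 19): e=[52,30,-6] → ·
  covered (10 px):
    · · · · · · · · · · · ·
    · · · · · · · · · · · ·
    · · · · · · · · · · · ·
    · · · · · · · · · · · ·
    · · · · · · · · · · · ·
    · · · · █ · · · · · · ·
    · · · · █ █ · · · · · ·
    · · · █ █ █ · · · · · ·
    · · · █ █ · · · · · · ·
    · · · █ · · · · · · · ·
    · · █ · · · · · · · · ·
    · · · · · · · · · · · ·
T3:
  2·area = 102
  edge (17, 24)→(16, 10): d=(-1,-14) top-left  bias=+0
  edge (16, 10)→(24, 20): d=(8,10) right/bottom  bias=-1
  edge (24, 20)→(17, 24): d=(-7,4) right/bottom  bias=-1
    (8,6)@(17, 13): e=[11,14,77] → █
    (9,6)@(19, 13): e=[39,-6,69] → ·
    (8,7)@(17, 15): e=[9,30,63] → █
    (9,7)@(19, 15): e=[37,10,55] → █
    (10,7)@(21, 15): e=[65,-10,47] → ·
    (8,8)@(17, 17): e=[7,46,49] → █
    (10,8)@(21, 17): e=[63,6,33] → █
    (11,8)@(23, 17): e=[91,-14,25] → ·
    (8,9)@(17, 19): e=[5,62,35] → █
    (11,9)@(23, 19): e=[89,2,11] → █
    (8,10)@(17, 21): e=[3,78,21] → █
    (11,10)@(23, 21): e=[87,18,-3] → ·
  covered (14 px):
    · · · · · · · · · · · ·
    · · · · · · · · · · · ·
    · · · · · · · · · · · ·
    · · · · · · · · · · · ·
    · · · · · · · · · · · ·
    · · · · · · · · · · · ·
    · · · · · · · · █ · · ·
    · · · · · · · · █ █ · ·
    · · · · · · · · █ █ █ ·
    · · · · · · · · █ █ █ █
    · · · · · · · · █ █ █ ·
    · · · · · · · · █ · · ·

Result: 53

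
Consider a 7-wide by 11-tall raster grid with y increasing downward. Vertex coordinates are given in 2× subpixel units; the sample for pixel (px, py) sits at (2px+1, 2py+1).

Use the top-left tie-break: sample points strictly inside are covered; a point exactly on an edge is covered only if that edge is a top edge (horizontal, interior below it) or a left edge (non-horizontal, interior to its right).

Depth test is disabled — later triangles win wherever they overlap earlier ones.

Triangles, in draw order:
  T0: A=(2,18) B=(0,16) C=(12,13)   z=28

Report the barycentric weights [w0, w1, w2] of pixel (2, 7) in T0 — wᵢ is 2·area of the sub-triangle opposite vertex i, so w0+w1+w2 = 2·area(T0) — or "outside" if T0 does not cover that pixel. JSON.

T0:
  2·area = 30
  edge (2, 18)→(0, 16): d=(-2,-2) top-left  bias=+0
  edge (0, 16)→(12, 13): d=(12,-3) top-left  bias=+0
  edge (12, 13)→(2, 18): d=(-10,5) right/bottom  bias=-1
    (2,7)@(5, 15): e=[12,3,15] → X
    (3,7)@(7, 15): e=[16,9,5] → X
    (4,7)@(9, 15): e=[20,15,-5] → .
    (0,8)@(1, 17): e=[0,15,15] → X  [on edge]
    (1,8)@(3, 17): e=[4,21,5] → X
    (2,8)@(5, 17): e=[8,27,-5] → .
    (3,8)@(7, 17): e=[12,33,-15] → .
    (0,9)@(1, 19): e=[-4,39,-5] → .
    (1,9)@(3, 19): e=[0,45,-15] → .  [on edge]
    (2,10)@(5, 21): e=[0,75,-45] → .  [on edge]
  covered (4 px):
    . . . . . . .
    . . . . . . .
    . . . . . . .
    . . . . . . .
    . . . . . . .
    . . . . . . .
    . . . . . . .
    . . X X . . .
    X X . . . . .
    . . . . . . .
    . . . . . . .

Result: [3,15,12]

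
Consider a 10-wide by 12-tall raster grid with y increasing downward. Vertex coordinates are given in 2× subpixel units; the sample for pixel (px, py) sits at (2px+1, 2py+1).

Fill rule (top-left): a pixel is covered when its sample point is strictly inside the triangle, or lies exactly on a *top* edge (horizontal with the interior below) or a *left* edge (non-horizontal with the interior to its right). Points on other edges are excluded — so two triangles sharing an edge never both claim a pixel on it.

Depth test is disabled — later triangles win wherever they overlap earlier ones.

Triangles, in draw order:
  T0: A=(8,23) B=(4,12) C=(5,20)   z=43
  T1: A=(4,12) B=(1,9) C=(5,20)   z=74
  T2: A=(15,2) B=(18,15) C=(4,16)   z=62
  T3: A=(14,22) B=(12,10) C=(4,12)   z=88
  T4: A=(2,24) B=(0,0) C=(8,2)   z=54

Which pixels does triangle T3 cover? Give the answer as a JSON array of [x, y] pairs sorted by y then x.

T0:
  2·area = 21  (B↔C swapped to make it positive)
  edge (8, 23)→(5, 20): d=(-3,-3) top-left  bias=+0
  edge (5, 20)→(4, 12): d=(-1,-8) top-left  bias=+0
  edge (4, 12)→(8, 23): d=(4,11) right/bottom  bias=-1
    (2,7)@(5, 15): e=[15,5,1] → X
    (3,7)@(7, 15): e=[21,21,-21] → .
    (2,8)@(5, 17): e=[9,3,9] → X
    (3,8)@(7, 17): e=[15,19,-13] → .
    (2,9)@(5, 19): e=[3,1,17] → X
    (3,9)@(7, 19): e=[9,17,-5] → .
    (2,10)@(5, 21): e=[-3,-1,25] → .
    (3,10)@(7, 21): e=[3,15,3] → X
    (4,10)@(9, 21): e=[9,31,-19] → .
    (3,11)@(7, 23): e=[-3,13,11] → .
  covered (4 px):
    . . . . . . . . . .
    . . . . . . . . . .
    . . . . . . . . . .
    . . . . . . . . . .
    . . . . . . . . . .
    . . . . . . . . . .
    . . . . . . . . . .
    . . X . . . . . . .
    . . X . . . . . . .
    . . X . . . . . . .
    . . . X . . . . . .
    . . . . . . . . . .
T1:
  2·area = 21  (B↔C swapped to make it positive)
  edge (4, 12)→(5, 20): d=(1,8) right/bottom  bias=-1
  edge (5, 20)→(1, 9): d=(-4,-11) top-left  bias=+0
  edge (1, 9)→(4, 12): d=(3,3) right/bottom  bias=-1
    (0,4)@(1, 9): e=[21,0,0] → .  [on edge]
    (1,5)@(3, 11): e=[7,14,0] → .  [on edge]
    (1,6)@(3, 13): e=[9,6,6] → X
    (2,6)@(5, 13): e=[-7,28,0] → .  [on edge]
    (1,7)@(3, 15): e=[11,-2,12] → .
    (3,7)@(7, 15): e=[-21,42,0] → .  [on edge]
    (4,8)@(9, 17): e=[-35,56,0] → .  [on edge]
    (5,9)@(11, 19): e=[-49,70,0] → .  [on edge]
    (6,10)@(13, 21): e=[-63,84,0] → .  [on edge]
    (7,11)@(15, 23): e=[-77,98,0] → .  [on edge]
  covered (1 px):
    . . . . . . . . . .
    . . . . . . . . . .
    . . . . . . . . . .
    . . . . . . . . . .
    . . . . . . . . . .
    . . . . . . . . . .
    . X . . . . . . . .
    . . . . . . . . . .
    . . . . . . . . . .
    . . . . . . . . . .
    . . . . . . . . . .
    . . . . . . . . . .
T2:
  2·area = 185
  edge (15, 2)→(18, 15): d=(3,13) right/bottom  bias=-1
  edge (18, 15)→(4, 16): d=(-14,1) right/bottom  bias=-1
  edge (4, 16)→(15, 2): d=(11,-14) top-left  bias=+0
    (7,1)@(15, 3): e=[3,171,11] → X
    (8,1)@(17, 3): e=[-23,169,39] → .
    (6,2)@(13, 5): e=[35,145,5] → X
    (8,2)@(17, 5): e=[-17,141,61] → .
    (6,3)@(13, 7): e=[41,117,27] → X
    (8,3)@(17, 7): e=[-11,113,83] → .
    (5,4)@(11, 9): e=[73,91,21] → X
    (8,4)@(17, 9): e=[-5,85,105] → .
    (4,5)@(9, 11): e=[105,65,15] → X
    (8,5)@(17, 11): e=[1,57,127] → X
    (9,5)@(19, 11): e=[-25,55,155] → .
    (3,6)@(7, 13): e=[137,39,9] → X
  covered (26 px):
    . . . . . . . . . .
    . . . . . . . X . .
    . . . . . . X X . .
    . . . . . . X X . .
    . . . . . X X X . .
    . . . . X X X X X .
    . . . X X X X X X .
    . . X X X X X X X .
    . . . . . . . . . .
    . . . . . . . . . .
    . . . . . . . . . .
    . . . . . . . . . .
T3:
  2·area = 100  (B↔C swapped to make it positive)
  edge (14, 22)→(4, 12): d=(-10,-10) top-left  bias=+0
  edge (4, 12)→(12, 10): d=(8,-2) top-left  bias=+0
  edge (12, 10)→(14, 22): d=(2,12) right/bottom  bias=-1
    (0,4)@(1, 9): e=[0,-30,130] → .  [on edge]
    (1,5)@(3, 11): e=[0,-10,110] → .  [on edge]
    (4,5)@(9, 11): e=[60,2,38] → X
    (5,5)@(11, 11): e=[80,6,14] → X
    (6,5)@(13, 11): e=[100,10,-10] → .
    (2,6)@(5, 13): e=[0,10,90] → X  [on edge]
    (3,6)@(7, 13): e=[20,14,66] → X
    (6,6)@(13, 13): e=[80,26,-6] → .
    (2,7)@(5, 15): e=[-20,26,94] → .
    (3,7)@(7, 15): e=[0,30,70] → X  [on edge]
    (6,7)@(13, 15): e=[60,42,-2] → .
    (3,8)@(7, 17): e=[-20,46,74] → .
    (4,8)@(9, 17): e=[0,50,50] → X  [on edge]
    (5,9)@(11, 19): e=[0,70,30] → X  [on edge]
    (6,10)@(13, 21): e=[0,90,10] → X  [on edge]
    (7,11)@(15, 23): e=[0,110,-10] → .  [on edge]
  covered (15 px):
    . . . . . . . . . .
    . . . . . . . . . .
    . . . . . . . . . .
    . . . . . . . . . .
    . . . . . . . . . .
    . . . . X X . . . .
    . . X X X X . . . .
    . . . X X X . . . .
    . . . . X X X . . .
    . . . . . X X . . .
    . . . . . . X . . .
    . . . . . . . . . .
T4:
  2·area = 188
  edge (2, 24)→(0, 0): d=(-2,-24) top-left  bias=+0
  edge (0, 0)→(8, 2): d=(8,2) right/bottom  bias=-1
  edge (8, 2)→(2, 24): d=(-6,22) right/bottom  bias=-1
    (0,0)@(1, 1): e=[22,6,160] → X
    (1,0)@(3, 1): e=[70,2,116] → X
    (2,0)@(5, 1): e=[118,-2,72] → .
    (0,1)@(1, 3): e=[18,22,148] → X
    (2,1)@(5, 3): e=[114,14,60] → X
    (3,1)@(7, 3): e=[162,10,16] → X
    (4,1)@(9, 3): e=[210,6,-28] → .
    (0,2)@(1, 5): e=[14,38,136] → X
    (4,2)@(9, 5): e=[206,22,-40] → .
    (0,3)@(1, 7): e=[10,54,124] → X
    (3,3)@(7, 7): e=[154,42,-8] → .
    (0,4)@(1, 9): e=[6,70,112] → X
    (2,6)@(5, 13): e=[94,94,0] → .  [on edge]
  covered (23 px):
    X X . . . . . . . .
    X X X X . . . . . .
    X X X X . . . . . .
    X X X . . . . . . .
    X X X . . . . . . .
    X X X . . . . . . .
    . X . . . . . . . .
    . X . . . . . . . .
    . X . . . . . . . .
    . X . . . . . . . .
    . . . . . . . . . .
    . . . . . . . . . .

Answer: [[4,5],[5,5],[2,6],[3,6],[4,6],[5,6],[3,7],[4,7],[5,7],[4,8],[5,8],[6,8],[5,9],[6,9],[6,10]]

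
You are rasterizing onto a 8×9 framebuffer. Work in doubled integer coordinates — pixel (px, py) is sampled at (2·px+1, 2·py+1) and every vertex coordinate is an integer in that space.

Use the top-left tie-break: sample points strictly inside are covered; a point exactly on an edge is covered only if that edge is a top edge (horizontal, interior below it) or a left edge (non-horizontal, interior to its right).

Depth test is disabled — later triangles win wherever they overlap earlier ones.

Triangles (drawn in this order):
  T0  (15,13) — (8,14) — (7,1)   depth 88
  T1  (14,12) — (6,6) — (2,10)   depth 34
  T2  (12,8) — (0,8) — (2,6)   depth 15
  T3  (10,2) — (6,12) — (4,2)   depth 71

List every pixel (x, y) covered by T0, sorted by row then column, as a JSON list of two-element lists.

T0:
  2·area = 92
  edge (15, 13)→(8, 14): d=(-7,1) right/bottom  bias=-1
  edge (8, 14)→(7, 1): d=(-1,-13) top-left  bias=+0
  edge (7, 1)→(15, 13): d=(8,12) right/bottom  bias=-1
    (3,0)@(7, 1): e=[92,0,0] → ·  [on edge]
    (4,2)@(9, 5): e=[62,22,8] → █
    (5,2)@(11, 5): e=[60,48,-16] → ·
    (4,3)@(9, 7): e=[48,20,24] → █
    (5,3)@(11, 7): e=[46,46,0] → ·  [on edge]
    (4,4)@(9, 9): e=[34,18,40] → █
    (5,4)@(11, 9): e=[32,44,16] → █
    (6,4)@(13, 9): e=[30,70,-8] → ·
    (4,5)@(9, 11): e=[20,16,56] → █
    (6,5)@(13, 11): e=[16,68,8] → █
    (7,5)@(15, 11): e=[14,94,-16] → ·
    (4,6)@(9, 13): e=[6,14,72] → █
    (7,6)@(15, 13): e=[0,92,0] → ·  [on edge]
    (0,7)@(1, 15): e=[0,-92,184] → ·  [on edge]
  covered (10 px):
    · · · · · · · ·
    · · · · · · · ·
    · · · · █ · · ·
    · · · · █ · · ·
    · · · · █ █ · ·
    · · · · █ █ █ ·
    · · · · █ █ █ ·
    · · · · · · · ·
    · · · · · · · ·
T1:
  2·area = 56  (B↔C swapped to make it positive)
  edge (14, 12)→(2, 10): d=(-12,-2) top-left  bias=+0
  edge (2, 10)→(6, 6): d=(4,-4) top-left  bias=+0
  edge (6, 6)→(14, 12): d=(8,6) right/bottom  bias=-1
    (5,0)@(11, 1): e=[126,0,-70] → ·  [on edge]
    (4,1)@(9, 3): e=[98,0,-42] → ·  [on edge]
    (3,2)@(7, 5): e=[70,0,-14] → ·  [on edge]
    (2,3)@(5, 7): e=[42,0,14] → █  [on edge]
    (3,3)@(7, 7): e=[46,8,2] → █
    (4,3)@(9, 7): e=[50,16,-10] → ·
    (1,4)@(3, 9): e=[14,0,42] → █  [on edge]
    (4,4)@(9, 9): e=[26,24,6] → █
    (5,4)@(11, 9): e=[30,32,-6] → ·
    (0,5)@(1, 11): e=[-14,0,70] → ·  [on edge]
    (1,5)@(3, 11): e=[-10,8,58] → ·
    (2,5)@(5, 11): e=[-6,16,46] → ·
  covered (8 px):
    · · · · · · · ·
    · · · · · · · ·
    · · · · · · · ·
    · · █ █ · · · ·
    · █ █ █ █ · · ·
    · · · · █ █ · ·
    · · · · · · · ·
    · · · · · · · ·
    · · · · · · · ·
T2:
  2·area = 24
  edge (12, 8)→(0, 8): d=(-12,0) right/bottom  bias=-1
  edge (0, 8)→(2, 6): d=(2,-2) top-left  bias=+0
  edge (2, 6)→(12, 8): d=(10,2) right/bottom  bias=-1
    (3,0)@(7, 1): e=[84,0,-60] → ·  [on edge]
    (2,1)@(5, 3): e=[60,0,-36] → ·  [on edge]
    (1,2)@(3, 5): e=[36,0,-12] → ·  [on edge]
    (0,3)@(1, 7): e=[12,0,12] → █  [on edge]
    (1,3)@(3, 7): e=[12,4,8] → █
    (2,3)@(5, 7): e=[12,8,4] → █
    (3,3)@(7, 7): e=[12,12,0] → ·  [on edge]
    (0,4)@(1, 9): e=[-12,4,32] → ·
    (1,4)@(3, 9): e=[-12,8,28] → ·
    (2,4)@(5, 9): e=[-12,12,24] → ·
  covered (3 px):
    · · · · · · · ·
    · · · · · · · ·
    · · · · · · · ·
    █ █ █ · · · · ·
    · · · · · · · ·
    · · · · · · · ·
    · · · · · · · ·
    · · · · · · · ·
    · · · · · · · ·
T3:
  2·area = 60
  edge (10, 2)→(6, 12): d=(-4,10) right/bottom  bias=-1
  edge (6, 12)→(4, 2): d=(-2,-10) top-left  bias=+0
  edge (4, 2)→(10, 2): d=(6,0) top-left  bias=+0
    (2,1)@(5, 3): e=[46,8,6] → █
    (3,1)@(7, 3): e=[26,28,6] → █
    (4,1)@(9, 3): e=[6,48,6] → █
    (5,1)@(11, 3): e=[-14,68,6] → ·
    (2,2)@(5, 5): e=[38,4,18] → █
    (4,2)@(9, 5): e=[-2,44,18] → ·
    (2,3)@(5, 7): e=[30,0,30] → █  [on edge]
    (4,3)@(9, 7): e=[-10,40,30] → ·
    (2,4)@(5, 9): e=[22,-4,42] → ·
    (3,4)@(7, 9): e=[2,16,42] → █
    (4,4)@(9, 9): e=[-18,36,42] → ·
    (3,5)@(7, 11): e=[-6,12,54] → ·
    (3,8)@(7, 17): e=[-30,0,90] → ·  [on edge]
  covered (8 px):
    · · · · · · · ·
    · · █ █ █ · · ·
    · · █ █ · · · ·
    · · █ █ · · · ·
    · · · █ · · · ·
    · · · · · · · ·
    · · · · · · · ·
    · · · · · · · ·
    · · · · · · · ·

Final: [[4,2],[4,3],[4,4],[5,4],[4,5],[5,5],[6,5],[4,6],[5,6],[6,6]]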